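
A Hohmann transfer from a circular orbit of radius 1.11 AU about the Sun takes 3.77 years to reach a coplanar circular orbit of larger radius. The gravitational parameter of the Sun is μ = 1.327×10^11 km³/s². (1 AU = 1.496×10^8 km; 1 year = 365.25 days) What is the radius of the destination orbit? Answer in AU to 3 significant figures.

r₂ = 6.58 AU

In km: r₁ = 1.11 × 1.496×10^8 = 1.66056×10^8 km.
Transfer time t = 3.77 years × 365.25 × 86400 s = 1.18972152×10^8 s, and t = π√(a_t³/μ).
So a_t = (μ t²/π²)^(1/3) = (1.327×10^11 × (1.18972152×10^8)² / π²)^(1/3) = 5.7520×10^8 km.
Since a_t = (r₁ + r₂)/2, r₂ = 2a_t − r₁ = 2×5.7520×10^8 − 1.66056×10^8 = 9.84344×10^8 km.
In AU: r₂ = 9.84344×10^8 / 1.496×10^8 = 6.58 AU.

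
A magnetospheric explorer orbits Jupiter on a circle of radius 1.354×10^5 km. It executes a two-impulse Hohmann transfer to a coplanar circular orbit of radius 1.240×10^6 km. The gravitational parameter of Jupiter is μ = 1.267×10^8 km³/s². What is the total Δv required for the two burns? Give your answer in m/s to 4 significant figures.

Semi-major axis of the transfer orbit: a_t = (1.354×10^5 + 1.240×10^6)/2 = 6.877×10^5 km.
At r₁ the circular-orbit speed is v₁ = √(μ/r₁) = 30.59 km/s.
On the transfer ellipse at r₁, vis-viva equation gives v_p = √[μ(2/r₁ − 1/a_t)] = 41.08 km/s.
First burn Δv₁ = |v_p − v₁| = 10.49 km/s.
Circular speed at r₂: v₂ = √(μ/r₂) = 10.108 km/s.
Transfer-orbit speed at r₂: v_a = √[μ(2/r₂ − 1/a_t)] = 4.4853 km/s.
Second burn Δv₂ = |v₂ − v_a| = 5.623 km/s.
Total Δv = Δv₁ + Δv₂ = 16.11 km/s.

Δv = 16110 m/s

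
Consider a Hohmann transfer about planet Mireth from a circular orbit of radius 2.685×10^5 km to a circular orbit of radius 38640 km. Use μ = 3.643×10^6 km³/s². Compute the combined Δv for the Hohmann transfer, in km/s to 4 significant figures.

Δv = 4.965 km/s

Transfer-ellipse semi-major axis a_t = (r₁ + r₂)/2 = (2.685×10^5 + 38640)/2 = 1.5357×10^5 km.
At r₁ the circular-orbit speed is v₁ = √(μ/r₁) = 3.6835 km/s.
On the transfer ellipse at r₁, v² = μ(2/r − 1/a) gives v_a = √[μ(2/r₁ − 1/a_t)] = 1.8477 km/s.
First burn Δv₁ = |v_a − v₁| = 1.836 km/s.
At r₂, v₂ = √(μ/r₂) = 9.7098 km/s.
Transfer-orbit speed at r₂: v_p = √[μ(2/r₂ − 1/a_t)] = 12.839 km/s.
Second burn Δv₂ = |v₂ − v_p| = 3.129 km/s.
Δv = Δv₁ + Δv₂ = 1.836 + 3.129 = 4.965 km/s.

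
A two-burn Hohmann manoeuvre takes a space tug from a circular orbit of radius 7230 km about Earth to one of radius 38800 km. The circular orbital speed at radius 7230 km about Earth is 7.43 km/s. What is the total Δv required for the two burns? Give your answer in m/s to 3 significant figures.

From the circular-orbit relation v² = μ/r at r = 7230 km: μ = v²r = (7.43)² × 7230 = 3.99131×10^5 km³/s².
Transfer-ellipse semi-major axis a_t = (r₁ + r₂)/2 = (7230 + 38800)/2 = 23015 km.
Circular speed at r₁: v₁ = √(μ/r₁) = √(3.99131×10^5/7230) = 7.430 km/s.
On the transfer ellipse at r₁, v² = μ(2/r − 1/a) gives v_p = √[μ(2/r₁ − 1/a_t)] = 9.647 km/s.
First burn Δv₁ = |v_p − v₁| = 2.217 km/s.
At r₂, v₂ = √(μ/r₂) = 3.2073 km/s.
Transfer-orbit speed at r₂: v_a = √[μ(2/r₂ − 1/a_t)] = 1.7977 km/s.
Second burn Δv₂ = |v₂ − v_a| = 1.410 km/s.
Δv = Δv₁ + Δv₂ = 2.217 + 1.410 = 3.627 km/s.

Δv = 3630 m/s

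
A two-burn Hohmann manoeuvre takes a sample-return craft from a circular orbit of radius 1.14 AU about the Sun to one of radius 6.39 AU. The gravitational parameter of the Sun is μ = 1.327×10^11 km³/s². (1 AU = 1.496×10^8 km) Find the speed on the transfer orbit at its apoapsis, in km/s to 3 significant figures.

v = 6.48 km/s

In km: r₁ = 1.14 × 1.496×10^8 = 1.70544×10^8 km; r₂ = 6.39 × 1.496×10^8 = 9.55944×10^8 km.
Semi-major axis of the transfer orbit: a_t = (1.70544×10^8 + 9.55944×10^8)/2 = 5.63244×10^8 km.
At apoapsis, r = 9.55944×10^8 km.
Applying v² = μ(2/r − 1/a_t): v = 6.483 km/s.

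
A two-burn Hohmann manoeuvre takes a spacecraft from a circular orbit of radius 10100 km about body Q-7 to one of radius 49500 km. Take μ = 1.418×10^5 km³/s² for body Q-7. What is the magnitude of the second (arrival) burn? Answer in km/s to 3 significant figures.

The Hohmann ellipse has a_t = (r₁ + r₂)/2 = 29800 km.
Circular speed at r = 49500 km: v_c = √(μ/r) = 1.6925 km/s.
Transfer-orbit speed at the same r (vis-viva, a = a_t): v_t = √[μ(2/r − 1/a_t)] = 0.98534 km/s.
Δv₂ = |v_t − v_c| = |0.98534 − 1.6925| = 0.7072 km/s.

Δv₂ = 0.707 km/s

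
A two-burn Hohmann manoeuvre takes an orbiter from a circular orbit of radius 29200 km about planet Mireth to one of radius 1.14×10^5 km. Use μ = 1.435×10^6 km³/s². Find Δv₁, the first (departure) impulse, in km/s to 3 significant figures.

Δv₁ = 1.84 km/s

Transfer-ellipse semi-major axis a_t = (r₁ + r₂)/2 = (29200 + 1.140×10^5)/2 = 71600 km.
On the circular orbit at r = 29200 km, v_c = √(μ/r) = 7.0103 km/s.
Vis-viva on the transfer ellipse at r = 29200 km gives v_t = √[μ(2/r − 1/a_t)] = 8.8457 km/s.
Δv₁ = |v_t − v_c| = |8.8457 − 7.0103| = 1.835 km/s.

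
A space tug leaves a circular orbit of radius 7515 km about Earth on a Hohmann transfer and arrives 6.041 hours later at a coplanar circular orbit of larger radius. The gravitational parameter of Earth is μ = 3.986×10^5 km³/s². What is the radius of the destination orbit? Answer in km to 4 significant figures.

Transfer time t = 6.041 hours = 21747.6 s, and t = π√(a_t³/μ).
So a_t = (μ t²/π²)^(1/3) = (3.986×10^5 × (21747.6)² / π²)^(1/3) = 26731 km.
Since a_t = (r₁ + r₂)/2, r₂ = 2a_t − r₁ = 2×26731 − 7515 = 45947 km.

r₂ = 45950 km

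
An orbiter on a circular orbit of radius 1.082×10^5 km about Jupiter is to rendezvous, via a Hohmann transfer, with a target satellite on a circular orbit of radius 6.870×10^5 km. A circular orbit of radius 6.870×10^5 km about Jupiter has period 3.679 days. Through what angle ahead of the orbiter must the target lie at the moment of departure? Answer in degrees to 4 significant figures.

From Kepler's third law T² = 4π²r³/μ at r = 6.870×10^5 km, T = 3.679 days = 3.679 × 86400 s = 3.178656×10^5 s: μ = 4π²r³/T² = 1.26690×10^8 km³/s².
The Hohmann ellipse has a_t = (r₁ + r₂)/2 = 3.976×10^5 km.
Transfer time t = π√(a_t³/μ) = 69975.8 s.
Target angular speed ω₂ = √(μ/r₂³) = 1.97668×10^-5 rad/s.
Angle swept by the target during transfer: ω₂·t = 1.383198 rad = 79.251°.
The orbiter traverses 180° on the transfer ellipse, so the target must lead by 180° − 79.251° = 100.7°.

φ = 100.7°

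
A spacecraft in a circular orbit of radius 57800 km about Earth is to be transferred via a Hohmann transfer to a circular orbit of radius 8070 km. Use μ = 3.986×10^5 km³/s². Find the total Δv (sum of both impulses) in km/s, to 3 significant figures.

Δv = 3.61 km/s

Semi-major axis of the transfer orbit: a_t = (57800 + 8070)/2 = 32935 km.
Circular speed at r₁: v₁ = √(μ/r₁) = √(3.986×10^5/57800) = 2.6261 km/s.
Transfer-orbit speed at r₁ (vis-viva equation): v_a = √[μ(2/r₁ − 1/a_t)] = 1.2999 km/s.
First burn Δv₁ = |v_a − v₁| = 1.3262 km/s.
Circular speed at r₂: v₂ = √(μ/r₂) = 7.0280 km/s.
Transfer-orbit speed at r₂: v_p = √[μ(2/r₂ − 1/a_t)] = 9.3104 km/s.
Second burn Δv₂ = |v₂ − v_p| = 2.2824 km/s.
Total Δv = Δv₁ + Δv₂ = 3.609 km/s.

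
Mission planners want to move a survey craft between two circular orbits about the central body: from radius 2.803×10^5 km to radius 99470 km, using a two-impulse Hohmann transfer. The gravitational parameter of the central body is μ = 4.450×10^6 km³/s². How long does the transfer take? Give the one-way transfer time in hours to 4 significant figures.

The Hohmann ellipse has a_t = (r₁ + r₂)/2 = 1.89885×10^5 km.
Half the transfer-orbit period gives t = π√(a_t³/μ) = 1.2323×10^5 s.
Converting: 1.2323×10^5 s ÷ 3600 s/hour = 34.23 hours.

t = 34.23 hours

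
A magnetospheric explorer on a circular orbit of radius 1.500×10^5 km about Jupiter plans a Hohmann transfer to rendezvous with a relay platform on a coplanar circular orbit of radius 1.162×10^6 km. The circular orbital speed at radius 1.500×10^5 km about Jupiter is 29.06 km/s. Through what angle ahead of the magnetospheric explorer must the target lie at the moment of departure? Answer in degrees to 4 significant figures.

φ = 103.6°

From the circular-orbit relation v² = μ/r at r = 1.500×10^5 km: μ = v²r = (29.06)² × 1.500×10^5 = 1.26673×10^8 km³/s².
Transfer-ellipse semi-major axis a_t = (r₁ + r₂)/2 = (1.500×10^5 + 1.162×10^6)/2 = 6.560×10^5 km.
The half-period of the transfer ellipse is t = π√(a_t³/μ) = 1.4831×10^5 s.
Target angular speed ω₂ = √(μ/r₂³) = 8.9853×10^-6 rad/s.
Angle swept by the target during transfer: ω₂·t = 1.3326 rad = 76.352°.
The magnetospheric explorer traverses 180° on the transfer ellipse, so the target must lead by 180° − 76.352° = 103.6°.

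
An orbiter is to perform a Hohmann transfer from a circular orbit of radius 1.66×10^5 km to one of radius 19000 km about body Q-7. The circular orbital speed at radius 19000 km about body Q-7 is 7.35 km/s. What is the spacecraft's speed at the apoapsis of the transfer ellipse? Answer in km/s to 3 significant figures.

v = 1.13 km/s

From the circular-orbit relation v² = μ/r at r = 19000 km: μ = v²r = (7.35)² × 19000 = 1.02643×10^6 km³/s².
Transfer-ellipse semi-major axis a_t = (r₁ + r₂)/2 = (1.660×10^5 + 19000)/2 = 92500 km.
The apoapsis of the transfer ellipse is at r = 1.660×10^5 km.
Vis-viva: v = √[μ(2/r − 1/a_t)] = √[1.02643×10^6 × (2/1.660×10^5 − 1/92500)] = 1.127 km/s.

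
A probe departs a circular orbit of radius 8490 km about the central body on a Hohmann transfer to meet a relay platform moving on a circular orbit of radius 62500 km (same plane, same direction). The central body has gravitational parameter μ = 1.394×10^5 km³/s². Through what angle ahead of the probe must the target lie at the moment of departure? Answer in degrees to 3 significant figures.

The Hohmann ellipse has a_t = (r₁ + r₂)/2 = 35495 km.
The half-period of the transfer ellipse is t = π√(a_t³/μ) = 56269.0 s.
Target angular speed ω₂ = √(μ/r₂³) = 2.38952×10^-5 rad/s.
Angle swept by the target during transfer: ω₂·t = 1.3446 rad = 77.04°.
Arrival is 180° from departure on the ellipse, so φ = 180° − 77.04° = 103°.

φ = 103°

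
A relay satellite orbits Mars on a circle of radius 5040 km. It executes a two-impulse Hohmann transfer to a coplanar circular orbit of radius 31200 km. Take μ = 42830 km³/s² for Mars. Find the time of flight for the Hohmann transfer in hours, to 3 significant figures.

t = 10.3 hours

Semi-major axis of the transfer orbit: a_t = (5040 + 31200)/2 = 18120 km.
Half the transfer-orbit period gives t = π√(a_t³/μ) = 37030 s.
Converting: 37030 s ÷ 3600 s/hour = 10.3 hours.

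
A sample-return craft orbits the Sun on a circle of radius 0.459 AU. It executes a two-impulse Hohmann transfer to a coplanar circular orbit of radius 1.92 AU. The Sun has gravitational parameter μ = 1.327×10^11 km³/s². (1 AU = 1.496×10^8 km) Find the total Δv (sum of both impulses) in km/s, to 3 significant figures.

Δv = 20.0 km/s

In km: r₁ = 0.459 × 1.496×10^8 = 6.86664×10^7 km; r₂ = 1.92 × 1.496×10^8 = 2.87232×10^8 km.
Semi-major axis of the transfer orbit: a_t = (6.86664×10^7 + 2.87232×10^8)/2 = 1.779492×10^8 km.
At r₁ the circular-orbit speed is v₁ = √(μ/r₁) = 43.96 km/s.
On the transfer ellipse at r₁, v² = μ(2/r − 1/a) gives v_p = √[μ(2/r₁ − 1/a_t)] = 55.85 km/s.
First burn Δv₁ = |v_p − v₁| = 11.89 km/s.
Circular speed at r₂: v₂ = √(μ/r₂) = 21.494 km/s.
Transfer-orbit speed at r₂: v_a = √[μ(2/r₂ − 1/a_t)] = 13.352 km/s.
Second burn Δv₂ = |v₂ − v_a| = 8.142 km/s.
Δv = Δv₁ + Δv₂ = 11.89 + 8.142 = 20.03 km/s.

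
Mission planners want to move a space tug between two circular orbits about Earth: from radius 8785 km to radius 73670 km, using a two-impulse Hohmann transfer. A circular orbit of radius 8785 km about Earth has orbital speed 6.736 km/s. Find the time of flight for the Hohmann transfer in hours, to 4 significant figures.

From the circular-orbit relation v² = μ/r at r = 8785 km: μ = v²r = (6.736)² × 8785 = 3.98608×10^5 km³/s².
Transfer-ellipse semi-major axis a_t = (r₁ + r₂)/2 = (8785 + 73670)/2 = 41227.5 km.
By Kepler's third law the transfer-orbit period is T = 2π√(a_t³/μ), so t = T/2 = 41650 s.
Converting: 41650 s ÷ 3600 s/hour = 11.57 hours.

t = 11.57 hours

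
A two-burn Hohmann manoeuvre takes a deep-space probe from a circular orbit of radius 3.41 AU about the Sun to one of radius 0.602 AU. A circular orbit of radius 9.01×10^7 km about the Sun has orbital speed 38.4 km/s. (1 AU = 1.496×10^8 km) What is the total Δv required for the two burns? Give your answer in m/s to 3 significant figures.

From the circular-orbit relation v² = μ/r at r = 9.01×10^7 km: μ = v²r = (38.4)² × 9.01×10^7 = 1.32858×10^11 km³/s².
In km: r₁ = 3.41 × 1.496×10^8 = 5.10136×10^8 km; r₂ = 0.602 × 1.496×10^8 = 9.00592×10^7 km.
Transfer-ellipse semi-major axis a_t = (r₁ + r₂)/2 = (5.10136×10^8 + 9.00592×10^7)/2 = 3.000976×10^8 km.
Circular speed at r₁: v₁ = √(μ/r₁) = √(1.32858×10^11/5.10136×10^8) = 16.138 km/s.
Transfer-orbit speed at r₁ (v² = μ(2/r − 1/a)): v_a = √[μ(2/r₁ − 1/a_t)] = 8.8406 km/s.
First burn Δv₁ = |v_a − v₁| = 7.297 km/s.
At r₂, v₂ = √(μ/r₂) = 38.41 km/s.
Transfer-orbit speed at r₂: v_p = √[μ(2/r₂ − 1/a_t)] = 50.08 km/s.
Second burn Δv₂ = |v₂ − v_p| = 11.67 km/s.
Total Δv = Δv₁ + Δv₂ = 18.97 km/s.

Δv = 19000 m/s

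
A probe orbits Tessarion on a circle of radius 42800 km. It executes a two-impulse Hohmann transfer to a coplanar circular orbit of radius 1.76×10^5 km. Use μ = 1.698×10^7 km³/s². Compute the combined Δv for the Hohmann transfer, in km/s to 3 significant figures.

Δv = 9.02 km/s

Semi-major axis of the transfer orbit: a_t = (42800 + 1.760×10^5)/2 = 1.094×10^5 km.
At r₁ the circular-orbit speed is v₁ = √(μ/r₁) = 19.9181 km/s.
Transfer-orbit speed at r₁ (vis-viva equation): v_p = √[μ(2/r₁ − 1/a_t)] = 25.2636 km/s.
First burn Δv₁ = |v_p − v₁| = 5.3455 km/s.
Circular speed at r₂: v₂ = √(μ/r₂) = 9.82228 km/s.
Transfer-orbit speed at r₂: v_a = √[μ(2/r₂ − 1/a_t)] = 6.14364 km/s.
Second burn Δv₂ = |v₂ − v_a| = 3.6786 km/s.
Δv = Δv₁ + Δv₂ = 5.3455 + 3.6786 = 9.024 km/s.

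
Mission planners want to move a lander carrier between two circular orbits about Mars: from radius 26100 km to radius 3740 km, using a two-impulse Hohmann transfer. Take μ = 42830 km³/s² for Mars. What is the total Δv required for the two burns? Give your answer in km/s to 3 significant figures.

Transfer-ellipse semi-major axis a_t = (r₁ + r₂)/2 = (26100 + 3740)/2 = 14920 km.
At r₁ the circular-orbit speed is v₁ = √(μ/r₁) = 1.281014 km/s.
Transfer-orbit speed at r₁ (vis-viva): v_a = √[μ(2/r₁ − 1/a_t)] = 0.6413649 km/s.
First burn Δv₁ = |v_a − v₁| = 0.63965 km/s.
Circular speed at r₂: v₂ = √(μ/r₂) = 3.38406 km/s.
Transfer-orbit speed at r₂: v_p = √[μ(2/r₂ − 1/a_t)] = 4.47584 km/s.
Second burn Δv₂ = |v₂ − v_p| = 1.0918 km/s.
Δv = Δv₁ + Δv₂ = 0.63965 + 1.0918 = 1.731 km/s.

Δv = 1.73 km/s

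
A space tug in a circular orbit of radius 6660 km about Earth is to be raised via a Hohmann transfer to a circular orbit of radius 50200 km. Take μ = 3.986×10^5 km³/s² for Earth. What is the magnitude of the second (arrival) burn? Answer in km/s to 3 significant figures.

Δv₂ = 1.45 km/s

Transfer-ellipse semi-major axis a_t = (r₁ + r₂)/2 = (6660 + 50200)/2 = 28430 km.
Circular speed at r = 50200 km: v_c = √(μ/r) = 2.818 km/s.
Vis-viva on the transfer ellipse at r = 50200 km gives v_t = √[μ(2/r − 1/a_t)] = 1.364 km/s.
Δv₂ = |v_t − v_c| = |1.364 − 2.818| = 1.454 km/s.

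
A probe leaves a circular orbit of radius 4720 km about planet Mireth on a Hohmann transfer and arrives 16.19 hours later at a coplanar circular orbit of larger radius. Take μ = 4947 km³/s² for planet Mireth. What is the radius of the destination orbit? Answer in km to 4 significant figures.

r₂ = 19160 km

Transfer time t = 16.19 hours = 58284 s, and t = π√(a_t³/μ).
So a_t = (μ t²/π²)^(1/3) = (4947 × (58284)² / π²)^(1/3) = 11941 km.
Since a_t = (r₁ + r₂)/2, r₂ = 2a_t − r₁ = 2×11941 − 4720 = 19162 km.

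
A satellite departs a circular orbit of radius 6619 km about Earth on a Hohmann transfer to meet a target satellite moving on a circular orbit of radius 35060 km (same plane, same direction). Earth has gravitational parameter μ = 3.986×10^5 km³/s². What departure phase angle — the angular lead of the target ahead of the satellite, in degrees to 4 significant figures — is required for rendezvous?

The Hohmann ellipse has a_t = (r₁ + r₂)/2 = 20839.5 km.
Transfer time t = π√(a_t³/μ) = 14970 s.
Target angular speed ω₂ = √(μ/r₂³) = 9.617×10^-5 rad/s.
Angle swept by the target during transfer: ω₂·t = 1.4397 rad = 82.49°.
The satellite traverses 180° on the transfer ellipse, so the target must lead by 180° − 82.49° = 97.51°.

φ = 97.51°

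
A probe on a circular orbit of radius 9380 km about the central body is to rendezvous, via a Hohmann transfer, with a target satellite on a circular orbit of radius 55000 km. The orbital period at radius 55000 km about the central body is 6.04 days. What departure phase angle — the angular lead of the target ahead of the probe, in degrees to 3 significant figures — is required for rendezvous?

φ = 99.4°

From Kepler's third law T² = 4π²r³/μ at r = 55000 km, T = 6.04 days = 6.04 × 86400 s = 5.21856×10^5 s: μ = 4π²r³/T² = 24118.3 km³/s².
Semi-major axis of the transfer orbit: a_t = (9380 + 55000)/2 = 32190 km.
Transfer time t = π√(a_t³/μ) = 1.16831×10^5 s.
The target's mean motion on its circular orbit is ω₂ = √(μ/r₂³) = 1.20401×10^-5 rad/s.
Angle swept by the target during transfer: ω₂·t = 1.4067 rad = 80.60°.
Arrival is 180° from departure on the ellipse, so φ = 180° − 80.60° = 99.4°.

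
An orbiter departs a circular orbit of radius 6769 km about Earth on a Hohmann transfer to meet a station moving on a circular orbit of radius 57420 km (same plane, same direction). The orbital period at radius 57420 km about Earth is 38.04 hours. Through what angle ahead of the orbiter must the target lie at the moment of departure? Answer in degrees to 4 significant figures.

From Kepler's third law T² = 4π²r³/μ at r = 57420 km, T = 38.04 hours = 38.04 × 3600 s = 1.36944×10^5 s: μ = 4π²r³/T² = 3.98532×10^5 km³/s².
The Hohmann ellipse has a_t = (r₁ + r₂)/2 = 32094.5 km.
Transfer time t = π√(a_t³/μ) = 28613 s.
Target angular speed ω₂ = √(μ/r₂³) = 4.5881×10^-5 rad/s.
Angle swept by the target during transfer: ω₂·t = 1.3128 rad = 75.22°.
Arrival is 180° from departure on the ellipse, so φ = 180° − 75.22° = 104.8°.

φ = 104.8°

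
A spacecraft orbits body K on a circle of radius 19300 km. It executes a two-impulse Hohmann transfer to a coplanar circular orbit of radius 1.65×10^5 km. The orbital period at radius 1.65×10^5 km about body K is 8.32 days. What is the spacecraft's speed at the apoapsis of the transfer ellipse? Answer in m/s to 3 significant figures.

v = 660 m/s

From Kepler's third law T² = 4π²r³/μ at r = 1.65×10^5 km, T = 8.32 days = 8.32 × 86400 s = 7.18848×10^5 s: μ = 4π²r³/T² = 3.43192×10^5 km³/s².
Transfer-ellipse semi-major axis a_t = (r₁ + r₂)/2 = (19300 + 1.650×10^5)/2 = 92150 km.
At apoapsis, r = 1.650×10^5 km.
From the vis-viva equation, v = √[μ(2/r − 1/a_t)] = 0.6600 km/s.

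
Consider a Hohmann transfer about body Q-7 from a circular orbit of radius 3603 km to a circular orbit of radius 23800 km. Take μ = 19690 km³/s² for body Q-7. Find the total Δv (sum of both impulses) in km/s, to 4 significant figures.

Transfer-ellipse semi-major axis a_t = (r₁ + r₂)/2 = (3603 + 23800)/2 = 13701.5 km.
Circular speed at r₁: v₁ = √(μ/r₁) = √(19690/3603) = 2.3377 km/s.
Transfer-orbit speed at r₁ (vis-viva equation): v_p = √[μ(2/r₁ − 1/a_t)] = 3.0810 km/s.
First burn Δv₁ = |v_p − v₁| = 0.7433 km/s.
Circular speed at r₂: v₂ = √(μ/r₂) = 0.90957 km/s.
Transfer-orbit speed at r₂: v_a = √[μ(2/r₂ − 1/a_t)] = 0.46643 km/s.
Second burn Δv₂ = |v₂ − v_a| = 0.4431 km/s.
Total Δv = Δv₁ + Δv₂ = 1.186 km/s.

Δv = 1.186 km/s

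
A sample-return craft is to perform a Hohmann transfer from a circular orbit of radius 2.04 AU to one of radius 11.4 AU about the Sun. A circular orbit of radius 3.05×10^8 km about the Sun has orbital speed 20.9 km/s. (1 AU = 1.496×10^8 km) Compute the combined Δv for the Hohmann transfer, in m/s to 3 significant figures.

From the circular-orbit relation v² = μ/r at r = 3.05×10^8 km: μ = v²r = (20.9)² × 3.05×10^8 = 1.33227×10^11 km³/s².
In km: r₁ = 2.04 × 1.496×10^8 = 3.05184×10^8 km; r₂ = 11.4 × 1.496×10^8 = 1.70544×10^9 km.
Transfer-ellipse semi-major axis a_t = (r₁ + r₂)/2 = (3.05184×10^8 + 1.70544×10^9)/2 = 1.005312×10^9 km.
At r₁ the circular-orbit speed is v₁ = √(μ/r₁) = 20.89 km/s.
On the transfer ellipse at r₁, v² = μ(2/r − 1/a) gives v_p = √[μ(2/r₁ − 1/a_t)] = 27.21 km/s.
First burn Δv₁ = |v_p − v₁| = 6.320 km/s.
Circular speed at r₂: v₂ = √(μ/r₂) = 8.8385 km/s.
Transfer-orbit speed at r₂: v_a = √[μ(2/r₂ − 1/a_t)] = 4.8698 km/s.
Second burn Δv₂ = |v₂ − v_a| = 3.969 km/s.
Δv = Δv₁ + Δv₂ = 6.320 + 3.969 = 10.29 km/s.

Δv = 10300 m/s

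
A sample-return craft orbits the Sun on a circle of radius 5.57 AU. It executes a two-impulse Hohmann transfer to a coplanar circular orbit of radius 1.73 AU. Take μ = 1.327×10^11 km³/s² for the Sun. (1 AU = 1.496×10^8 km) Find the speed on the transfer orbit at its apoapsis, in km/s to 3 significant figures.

In km: r₁ = 5.57 × 1.496×10^8 = 8.33272×10^8 km; r₂ = 1.73 × 1.496×10^8 = 2.58808×10^8 km.
Semi-major axis of the transfer orbit: a_t = (8.33272×10^8 + 2.58808×10^8)/2 = 5.4604×10^8 km.
At apoapsis, r = 8.33272×10^8 km.
Applying v² = μ(2/r − 1/a_t): v = 8.688 km/s.

v = 8.69 km/s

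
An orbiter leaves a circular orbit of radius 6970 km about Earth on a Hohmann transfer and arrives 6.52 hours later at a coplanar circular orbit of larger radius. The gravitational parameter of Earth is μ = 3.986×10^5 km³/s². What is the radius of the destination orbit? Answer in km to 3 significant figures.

r₂ = 49300 km

Transfer time t = 6.52 hours = 23472 s, and t = π√(a_t³/μ).
So a_t = (μ t²/π²)^(1/3) = (3.986×10^5 × (23472)² / π²)^(1/3) = 28126 km.
Since a_t = (r₁ + r₂)/2, r₂ = 2a_t − r₁ = 2×28126 − 6970 = 49282 km.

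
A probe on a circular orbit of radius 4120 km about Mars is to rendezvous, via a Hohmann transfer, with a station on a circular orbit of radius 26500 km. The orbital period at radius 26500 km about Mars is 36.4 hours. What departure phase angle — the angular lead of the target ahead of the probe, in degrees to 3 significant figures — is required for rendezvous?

From Kepler's third law T² = 4π²r³/μ at r = 26500 km, T = 36.4 hours = 36.4 × 3600 s = 1.3104×10^5 s: μ = 4π²r³/T² = 42784.8 km³/s².
The Hohmann ellipse has a_t = (r₁ + r₂)/2 = 15310 km.
The half-period of the transfer ellipse is t = π√(a_t³/μ) = 28771.9 s.
Target angular speed ω₂ = √(μ/r₂³) = 4.79486×10^-5 rad/s.
Angle swept by the target during transfer: ω₂·t = 1.37957 rad = 79.04°.
The probe traverses 180° on the transfer ellipse, so the target must lead by 180° − 79.04° = 101°.

φ = 101°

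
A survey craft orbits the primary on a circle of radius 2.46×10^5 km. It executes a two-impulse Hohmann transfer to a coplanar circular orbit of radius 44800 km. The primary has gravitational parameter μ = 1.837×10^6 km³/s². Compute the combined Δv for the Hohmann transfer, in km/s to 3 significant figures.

The Hohmann ellipse has a_t = (r₁ + r₂)/2 = 1.454×10^5 km.
Circular speed at r₁: v₁ = √(μ/r₁) = √(1.837×10^6/2.460×10^5) = 2.7326690 km/s.
Transfer-orbit speed at r₁ (vis-viva): v_a = √[μ(2/r₁ − 1/a_t)] = 1.5168542 km/s.
First burn Δv₁ = |v_a − v₁| = 1.21581 km/s.
At r₂, v₂ = √(μ/r₂) = 6.40347 km/s.
Transfer-orbit speed at r₂: v_p = √[μ(2/r₂ − 1/a_t)] = 8.32915 km/s.
Second burn Δv₂ = |v₂ − v_p| = 1.92568 km/s.
Δv = Δv₁ + Δv₂ = 1.21581 + 1.92568 = 3.141 km/s.

Δv = 3.14 km/s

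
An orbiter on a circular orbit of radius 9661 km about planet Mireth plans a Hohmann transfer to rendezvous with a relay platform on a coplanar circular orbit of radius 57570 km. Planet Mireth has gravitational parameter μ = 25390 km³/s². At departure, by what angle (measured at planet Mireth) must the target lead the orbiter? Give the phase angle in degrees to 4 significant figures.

φ = 99.69°

The Hohmann ellipse has a_t = (r₁ + r₂)/2 = 33615.5 km.
The half-period of the transfer ellipse is t = π√(a_t³/μ) = 1.2151×10^5 s.
Target angular speed ω₂ = √(μ/r₂³) = 1.1536×10^-5 rad/s.
Angle swept by the target during transfer: ω₂·t = 1.4017 rad = 80.31°.
Arrival is 180° from departure on the ellipse, so φ = 180° − 80.31° = 99.69°.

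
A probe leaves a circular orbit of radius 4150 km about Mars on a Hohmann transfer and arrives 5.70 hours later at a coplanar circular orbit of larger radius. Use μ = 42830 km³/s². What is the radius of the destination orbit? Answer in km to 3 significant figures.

Transfer time t = 5.70 hours = 20520 s, and t = π√(a_t³/μ).
So a_t = (μ t²/π²)^(1/3) = (42830 × (20520)² / π²)^(1/3) = 12226 km.
Since a_t = (r₁ + r₂)/2, r₂ = 2a_t − r₁ = 2×12226 − 4150 = 20302 km.

r₂ = 20300 km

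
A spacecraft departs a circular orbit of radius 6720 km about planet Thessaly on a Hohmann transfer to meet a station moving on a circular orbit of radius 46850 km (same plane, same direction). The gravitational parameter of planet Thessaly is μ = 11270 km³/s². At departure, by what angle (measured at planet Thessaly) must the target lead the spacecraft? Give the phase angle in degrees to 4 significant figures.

φ = 102.2°

Semi-major axis of the transfer orbit: a_t = (6720 + 46850)/2 = 26785 km.
The half-period of the transfer ellipse is t = π√(a_t³/μ) = 1.297×10^5 s.
The target's mean motion on its circular orbit is ω₂ = √(μ/r₂³) = 1.047×10^-5 rad/s.
Angle swept by the target during transfer: ω₂·t = 1.358 rad = 77.81°.
Arrival is 180° from departure on the ellipse, so φ = 180° − 77.81° = 102.2°.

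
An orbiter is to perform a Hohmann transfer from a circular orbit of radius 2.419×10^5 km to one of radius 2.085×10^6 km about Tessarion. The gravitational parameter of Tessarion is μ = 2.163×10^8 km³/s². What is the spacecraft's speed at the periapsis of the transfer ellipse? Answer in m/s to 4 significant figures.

v = 40030 m/s

Transfer-ellipse semi-major axis a_t = (r₁ + r₂)/2 = (2.419×10^5 + 2.085×10^6)/2 = 1.16345×10^6 km.
The periapsis of the transfer ellipse is at r = 2.419×10^5 km.
Applying v² = μ(2/r − 1/a_t): v = 40.03 km/s.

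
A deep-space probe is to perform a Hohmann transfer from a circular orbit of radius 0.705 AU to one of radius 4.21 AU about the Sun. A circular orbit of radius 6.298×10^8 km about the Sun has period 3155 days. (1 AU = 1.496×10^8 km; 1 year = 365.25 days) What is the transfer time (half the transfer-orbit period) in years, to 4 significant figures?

t = 1.926 years

From Kepler's third law T² = 4π²r³/μ at r = 6.298×10^8 km, T = 3155 days = 3155 × 86400 s = 2.72592×10^8 s: μ = 4π²r³/T² = 1.32722×10^11 km³/s².
In km: r₁ = 0.705 × 1.496×10^8 = 1.05468×10^8 km; r₂ = 4.21 × 1.496×10^8 = 6.29816×10^8 km.
Semi-major axis of the transfer orbit: a_t = (1.05468×10^8 + 6.29816×10^8)/2 = 3.67642×10^8 km.
Transfer time t = π√(a_t³/μ) = π√((3.67642×10^8)³ / 1.32722×10^11) = 6.079×10^7 s.
Converting: 6.079×10^7 s ÷ 3.15576×10^7 s/year (365.25 × 86400) = 1.926 years.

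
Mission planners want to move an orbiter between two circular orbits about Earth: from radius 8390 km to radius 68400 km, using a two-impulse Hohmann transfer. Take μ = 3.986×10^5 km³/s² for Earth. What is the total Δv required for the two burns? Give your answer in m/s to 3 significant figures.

Δv = 3590 m/s

Semi-major axis of the transfer orbit: a_t = (8390 + 68400)/2 = 38395 km.
Circular speed at r₁: v₁ = √(μ/r₁) = √(3.986×10^5/8390) = 6.893 km/s.
On the transfer ellipse at r₁, vis-viva equation gives v_p = √[μ(2/r₁ − 1/a_t)] = 9.200 km/s.
First burn Δv₁ = |v_p − v₁| = 2.307 km/s.
At r₂, v₂ = √(μ/r₂) = 2.414 km/s.
Transfer-orbit speed at r₂: v_a = √[μ(2/r₂ − 1/a_t)] = 1.128 km/s.
Second burn Δv₂ = |v₂ − v_a| = 1.286 km/s.
Δv = Δv₁ + Δv₂ = 2.307 + 1.286 = 3.593 km/s.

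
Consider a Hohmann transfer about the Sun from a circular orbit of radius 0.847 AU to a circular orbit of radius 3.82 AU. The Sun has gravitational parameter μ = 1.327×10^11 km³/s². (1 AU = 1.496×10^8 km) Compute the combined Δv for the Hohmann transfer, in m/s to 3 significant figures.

Δv = 15100 m/s

In km: r₁ = 0.847 × 1.496×10^8 = 1.267112×10^8 km; r₂ = 3.82 × 1.496×10^8 = 5.71472×10^8 km.
The Hohmann ellipse has a_t = (r₁ + r₂)/2 = 3.490916×10^8 km.
Circular speed at r₁: v₁ = √(μ/r₁) = √(1.327×10^11/1.267112×10^8) = 32.361 km/s.
Transfer-orbit speed at r₁ (v² = μ(2/r − 1/a)): v_p = √[μ(2/r₁ − 1/a_t)] = 41.405 km/s.
First burn Δv₁ = |v_p − v₁| = 9.044 km/s.
Circular speed at r₂: v₂ = √(μ/r₂) = 15.2384 km/s.
Transfer-orbit speed at r₂: v_a = √[μ(2/r₂ − 1/a_t)] = 9.18070 km/s.
Second burn Δv₂ = |v₂ − v_a| = 6.058 km/s.
Total Δv = Δv₁ + Δv₂ = 15.10 km/s.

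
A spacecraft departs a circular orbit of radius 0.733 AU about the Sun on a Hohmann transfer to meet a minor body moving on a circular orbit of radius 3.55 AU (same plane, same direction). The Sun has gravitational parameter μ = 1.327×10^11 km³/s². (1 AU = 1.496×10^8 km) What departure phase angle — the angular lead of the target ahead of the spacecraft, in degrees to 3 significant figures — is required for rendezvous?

φ = 95.7°

In km: r₁ = 0.733 × 1.496×10^8 = 1.096568×10^8 km; r₂ = 3.55 × 1.496×10^8 = 5.3108×10^8 km.
Semi-major axis of the transfer orbit: a_t = (1.096568×10^8 + 5.3108×10^8)/2 = 3.203684×10^8 km.
Transfer time t = π√(a_t³/μ) = 4.9453×10^7 s.
The target's mean motion on its circular orbit is ω₂ = √(μ/r₂³) = 2.9764×10^-8 rad/s.
Angle swept by the target during transfer: ω₂·t = 1.4719 rad = 84.33°.
The spacecraft traverses 180° on the transfer ellipse, so the target must lead by 180° − 84.33° = 95.7°.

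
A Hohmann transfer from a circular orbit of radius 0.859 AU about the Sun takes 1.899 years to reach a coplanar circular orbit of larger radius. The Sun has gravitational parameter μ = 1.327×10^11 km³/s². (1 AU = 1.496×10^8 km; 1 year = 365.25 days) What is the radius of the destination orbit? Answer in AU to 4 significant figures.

In km: r₁ = 0.859 × 1.496×10^8 = 1.285064×10^8 km.
Transfer time t = 1.899 years × 365.25 × 86400 s = 5.99278824×10^7 s, and t = π√(a_t³/μ).
So a_t = (μ t²/π²)^(1/3) = (1.327×10^11 × (5.99278824×10^7)² / π²)^(1/3) = 3.6415×10^8 km.
Since a_t = (r₁ + r₂)/2, r₂ = 2a_t − r₁ = 2×3.6415×10^8 − 1.285064×10^8 = 5.997936×10^8 km.
In AU: r₂ = 5.997936×10^8 / 1.496×10^8 = 4.009 AU.

r₂ = 4.009 AU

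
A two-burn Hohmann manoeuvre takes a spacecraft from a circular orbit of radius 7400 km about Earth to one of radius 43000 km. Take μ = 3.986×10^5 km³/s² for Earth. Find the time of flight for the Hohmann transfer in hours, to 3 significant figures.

The Hohmann ellipse has a_t = (r₁ + r₂)/2 = 25200 km.
By Kepler's third law the transfer-orbit period is T = 2π√(a_t³/μ), so t = T/2 = 19910 s.
Converting: 19910 s ÷ 3600 s/hour = 5.53 hours.

t = 5.53 hours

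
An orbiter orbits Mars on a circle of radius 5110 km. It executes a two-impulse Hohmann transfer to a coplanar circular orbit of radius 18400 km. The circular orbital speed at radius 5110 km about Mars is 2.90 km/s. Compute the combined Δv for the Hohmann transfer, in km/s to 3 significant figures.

From the circular-orbit relation v² = μ/r at r = 5110 km: μ = v²r = (2.90)² × 5110 = 42975.1 km³/s².
The Hohmann ellipse has a_t = (r₁ + r₂)/2 = 11755 km.
Circular speed at r₁: v₁ = √(μ/r₁) = √(42975.1/5110) = 2.9000 km/s.
Transfer-orbit speed at r₁ (v² = μ(2/r − 1/a)): v_p = √[μ(2/r₁ − 1/a_t)] = 3.6282 km/s.
First burn Δv₁ = |v_p − v₁| = 0.7282 km/s.
At r₂, v₂ = √(μ/r₂) = 1.528268 km/s.
Transfer-orbit speed at r₂: v_a = √[μ(2/r₂ − 1/a_t)] = 1.007624 km/s.
Second burn Δv₂ = |v₂ − v_a| = 0.5206 km/s.
Δv = Δv₁ + Δv₂ = 0.7282 + 0.5206 = 1.249 km/s.

Δv = 1.25 km/s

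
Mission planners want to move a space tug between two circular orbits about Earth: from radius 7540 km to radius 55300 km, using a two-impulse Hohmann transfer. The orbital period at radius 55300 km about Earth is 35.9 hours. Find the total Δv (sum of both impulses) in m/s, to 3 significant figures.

Δv = 3750 m/s

From Kepler's third law T² = 4π²r³/μ at r = 55300 km, T = 35.9 hours = 35.9 × 3600 s = 1.2924×10^5 s: μ = 4π²r³/T² = 3.99707×10^5 km³/s².
Transfer-ellipse semi-major axis a_t = (r₁ + r₂)/2 = (7540 + 55300)/2 = 31420 km.
At r₁ the circular-orbit speed is v₁ = √(μ/r₁) = 7.2809 km/s.
On the transfer ellipse at r₁, vis-viva equation gives v_p = √[μ(2/r₁ − 1/a_t)] = 9.6593 km/s.
First burn Δv₁ = |v_p − v₁| = 2.3784 km/s.
Circular speed at r₂: v₂ = √(μ/r₂) = 2.6885 km/s.
Transfer-orbit speed at r₂: v_a = √[μ(2/r₂ − 1/a_t)] = 1.3170 km/s.
Second burn Δv₂ = |v₂ − v_a| = 1.3715 km/s.
Total Δv = Δv₁ + Δv₂ = 3.750 km/s.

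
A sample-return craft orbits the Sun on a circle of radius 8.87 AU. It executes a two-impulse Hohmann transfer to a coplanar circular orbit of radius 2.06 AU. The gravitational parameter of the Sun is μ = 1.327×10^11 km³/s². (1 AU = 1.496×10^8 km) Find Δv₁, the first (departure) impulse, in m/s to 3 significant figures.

In km: r₁ = 8.87 × 1.496×10^8 = 1.326952×10^9 km; r₂ = 2.06 × 1.496×10^8 = 3.08176×10^8 km.
Semi-major axis of the transfer orbit: a_t = (1.326952×10^9 + 3.08176×10^8)/2 = 8.17564×10^8 km.
On the circular orbit at r = 1.326952×10^9 km, v_c = √(μ/r) = 10.00 km/s.
Transfer-orbit speed at the same r (vis-viva, a = a_t): v_t = √[μ(2/r − 1/a_t)] = 6.140 km/s.
Δv₁ = |v_t − v_c| = |6.140 − 10.00| = 3.860 km/s.

Δv₁ = 3860 m/s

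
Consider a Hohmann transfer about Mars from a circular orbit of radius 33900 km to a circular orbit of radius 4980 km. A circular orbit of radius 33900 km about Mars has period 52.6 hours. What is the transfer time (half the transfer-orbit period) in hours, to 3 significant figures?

From Kepler's third law T² = 4π²r³/μ at r = 33900 km, T = 52.6 hours = 52.6 × 3600 s = 1.8936×10^5 s: μ = 4π²r³/T² = 42892.6 km³/s².
The Hohmann ellipse has a_t = (r₁ + r₂)/2 = 19440 km.
Transfer time t = π√(a_t³/μ) = π√((19440)³ / 42892.6) = 41120 s.
Converting: 41120 s ÷ 3600 s/hour = 11.4 hours.

t = 11.4 hours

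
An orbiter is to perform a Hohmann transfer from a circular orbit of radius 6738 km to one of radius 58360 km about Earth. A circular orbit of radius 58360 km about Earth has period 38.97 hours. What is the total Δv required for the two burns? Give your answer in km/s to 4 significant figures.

From Kepler's third law T² = 4π²r³/μ at r = 58360 km, T = 38.97 hours = 38.97 × 3600 s = 1.40292×10^5 s: μ = 4π²r³/T² = 3.98694×10^5 km³/s².
The Hohmann ellipse has a_t = (r₁ + r₂)/2 = 32549 km.
At r₁ the circular-orbit speed is v₁ = √(μ/r₁) = 7.692268 km/s.
On the transfer ellipse at r₁, v² = μ(2/r − 1/a) gives v_p = √[μ(2/r₁ − 1/a_t)] = 10.30014 km/s.
First burn Δv₁ = |v_p − v₁| = 2.6079 km/s.
Circular speed at r₂: v₂ = √(μ/r₂) = 2.6137 km/s.
Transfer-orbit speed at r₂: v_a = √[μ(2/r₂ − 1/a_t)] = 1.1892 km/s.
Second burn Δv₂ = |v₂ − v_a| = 1.4245 km/s.
Total Δv = Δv₁ + Δv₂ = 4.032 km/s.

Δv = 4.032 km/s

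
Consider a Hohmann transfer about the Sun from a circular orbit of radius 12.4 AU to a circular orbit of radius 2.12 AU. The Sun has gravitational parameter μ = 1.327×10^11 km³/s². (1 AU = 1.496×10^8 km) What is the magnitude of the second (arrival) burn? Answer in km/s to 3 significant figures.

Δv₂ = 6.28 km/s

In km: r₁ = 12.4 × 1.496×10^8 = 1.85504×10^9 km; r₂ = 2.12 × 1.496×10^8 = 3.17152×10^8 km.
Semi-major axis of the transfer orbit: a_t = (1.85504×10^9 + 3.17152×10^8)/2 = 1.086096×10^9 km.
Circular speed at r = 3.17152×10^8 km: v_c = √(μ/r) = 20.455 km/s.
Transfer-orbit speed at the same r (vis-viva, a = a_t): v_t = √[μ(2/r − 1/a_t)] = 26.733 km/s.
Δv₂ = |v_t − v_c| = |26.733 − 20.455| = 6.278 km/s.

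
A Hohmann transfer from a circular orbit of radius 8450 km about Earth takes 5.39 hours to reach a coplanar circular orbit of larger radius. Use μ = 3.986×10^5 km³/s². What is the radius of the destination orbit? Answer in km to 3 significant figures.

Transfer time t = 5.39 hours = 19404 s, and t = π√(a_t³/μ).
So a_t = (μ t²/π²)^(1/3) = (3.986×10^5 × (19404)² / π²)^(1/3) = 24775 km.
Since a_t = (r₁ + r₂)/2, r₂ = 2a_t − r₁ = 2×24775 − 8450 = 41100 km.

r₂ = 41100 km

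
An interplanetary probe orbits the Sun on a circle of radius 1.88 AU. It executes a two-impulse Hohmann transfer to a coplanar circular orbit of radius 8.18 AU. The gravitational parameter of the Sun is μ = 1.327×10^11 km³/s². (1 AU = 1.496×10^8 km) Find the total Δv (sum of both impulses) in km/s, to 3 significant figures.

Δv = 10.0 km/s

In km: r₁ = 1.88 × 1.496×10^8 = 2.81248×10^8 km; r₂ = 8.18 × 1.496×10^8 = 1.223728×10^9 km.
Semi-major axis of the transfer orbit: a_t = (2.81248×10^8 + 1.223728×10^9)/2 = 7.52488×10^8 km.
At r₁ the circular-orbit speed is v₁ = √(μ/r₁) = 21.7215 km/s.
Transfer-orbit speed at r₁ (vis-viva): v_p = √[μ(2/r₁ − 1/a_t)] = 27.7002 km/s.
First burn Δv₁ = |v_p − v₁| = 5.979 km/s.
Circular speed at r₂: v₂ = √(μ/r₂) = 10.413 km/s.
Transfer-orbit speed at r₂: v_a = √[μ(2/r₂ − 1/a_t)] = 6.3663 km/s.
Second burn Δv₂ = |v₂ − v_a| = 4.047 km/s.
Total Δv = Δv₁ + Δv₂ = 10.03 km/s.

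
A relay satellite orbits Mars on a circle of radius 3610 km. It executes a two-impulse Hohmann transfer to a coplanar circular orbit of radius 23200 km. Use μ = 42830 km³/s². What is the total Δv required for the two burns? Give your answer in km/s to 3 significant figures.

Δv = 1.74 km/s

Transfer-ellipse semi-major axis a_t = (r₁ + r₂)/2 = (3610 + 23200)/2 = 13405 km.
At r₁ the circular-orbit speed is v₁ = √(μ/r₁) = 3.444 km/s.
Transfer-orbit speed at r₁ (vis-viva): v_p = √[μ(2/r₁ − 1/a_t)] = 4.531 km/s.
First burn Δv₁ = |v_p − v₁| = 1.087 km/s.
At r₂, v₂ = √(μ/r₂) = 1.3587 km/s.
Transfer-orbit speed at r₂: v_a = √[μ(2/r₂ − 1/a_t)] = 0.70510 km/s.
Second burn Δv₂ = |v₂ − v_a| = 0.6536 km/s.
Δv = Δv₁ + Δv₂ = 1.087 + 0.6536 = 1.741 km/s.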